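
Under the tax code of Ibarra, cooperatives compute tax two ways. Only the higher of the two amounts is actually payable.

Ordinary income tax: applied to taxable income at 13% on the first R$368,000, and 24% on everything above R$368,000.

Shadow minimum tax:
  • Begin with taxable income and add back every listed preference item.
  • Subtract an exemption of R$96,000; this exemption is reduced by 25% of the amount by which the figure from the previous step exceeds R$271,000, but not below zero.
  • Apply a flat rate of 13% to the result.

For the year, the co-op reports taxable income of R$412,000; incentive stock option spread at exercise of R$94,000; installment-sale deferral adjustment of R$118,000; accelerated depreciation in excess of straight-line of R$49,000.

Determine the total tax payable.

Ordinary income tax:
  R$368,000 × 13% = R$47,840
  R$44,000 × 24% = R$10,560
  → R$58,400

Shadow minimum tax:
  Adjusted income: R$412,000 + R$94,000 + R$118,000 + R$49,000 = R$673,000
  Exemption: 25% × (R$673,000 − R$271,000) = R$100,500 ≥ R$96,000, so the exemption is fully phased out
  Base: R$673,000 − R$0 = R$673,000
  R$673,000 × 13% = R$87,490

R$87,490 > R$58,400, so the shadow minimum tax is the binding amount.

R$87,490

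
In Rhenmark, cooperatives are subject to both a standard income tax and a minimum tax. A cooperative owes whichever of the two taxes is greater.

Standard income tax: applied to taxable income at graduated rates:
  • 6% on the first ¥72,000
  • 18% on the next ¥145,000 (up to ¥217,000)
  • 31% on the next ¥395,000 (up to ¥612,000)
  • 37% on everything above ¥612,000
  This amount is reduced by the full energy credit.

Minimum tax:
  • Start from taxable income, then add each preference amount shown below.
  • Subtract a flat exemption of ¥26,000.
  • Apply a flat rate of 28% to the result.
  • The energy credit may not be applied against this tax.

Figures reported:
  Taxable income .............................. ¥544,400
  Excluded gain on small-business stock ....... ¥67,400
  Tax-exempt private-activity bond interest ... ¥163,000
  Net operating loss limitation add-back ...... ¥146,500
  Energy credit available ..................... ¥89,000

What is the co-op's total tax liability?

Minimum tax:
  Adjusted income: ¥544,400 + ¥67,400 + ¥163,000 + ¥146,500 = ¥921,300
  Less exemption ¥26,000 → base ¥895,300
  ¥895,300 × 28% = ¥250,684

Standard income tax:
  ¥72,000 × 6% = ¥4,320
  ¥145,000 × 18% = ¥26,100
  ¥327,400 × 31% = ¥101,494
  → ¥131,914
  Less energy credit ¥89,000 → ¥42,914

¥250,684 > ¥42,914, so the minimum tax is the binding amount.

¥250,684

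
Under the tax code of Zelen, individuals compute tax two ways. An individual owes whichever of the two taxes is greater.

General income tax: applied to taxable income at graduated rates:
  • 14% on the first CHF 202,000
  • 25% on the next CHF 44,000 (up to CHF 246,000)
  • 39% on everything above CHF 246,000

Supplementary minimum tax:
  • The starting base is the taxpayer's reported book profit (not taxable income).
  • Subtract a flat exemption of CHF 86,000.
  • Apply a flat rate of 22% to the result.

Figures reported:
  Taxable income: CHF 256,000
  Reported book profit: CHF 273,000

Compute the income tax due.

General income tax:
  CHF 202,000 × 14% = CHF 28,280
  CHF 44,000 × 25% = CHF 11,000
  CHF 10,000 × 39% = CHF 3,900
  → CHF 43,180

Supplementary minimum tax:
  Base (reported book profit): CHF 273,000
  Less exemption CHF 86,000 → base CHF 187,000
  CHF 187,000 × 22% = CHF 41,140

CHF 43,180 > CHF 41,140, so the general income tax governs.

CHF 43,180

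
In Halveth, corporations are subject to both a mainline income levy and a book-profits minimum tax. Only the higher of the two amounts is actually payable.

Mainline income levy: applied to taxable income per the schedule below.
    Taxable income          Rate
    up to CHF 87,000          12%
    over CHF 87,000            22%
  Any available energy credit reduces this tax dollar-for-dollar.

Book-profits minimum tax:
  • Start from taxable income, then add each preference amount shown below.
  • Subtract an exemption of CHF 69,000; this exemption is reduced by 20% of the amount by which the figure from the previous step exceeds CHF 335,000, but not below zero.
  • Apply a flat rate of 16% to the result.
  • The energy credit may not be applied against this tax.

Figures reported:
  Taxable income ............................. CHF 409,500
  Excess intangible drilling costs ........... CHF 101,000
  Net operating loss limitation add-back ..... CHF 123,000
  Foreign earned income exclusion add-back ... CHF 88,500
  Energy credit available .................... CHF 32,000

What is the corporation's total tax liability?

Book-profits minimum tax:
  Adjusted income: CHF 409,500 + CHF 101,000 + CHF 123,000 + CHF 88,500 = CHF 722,000
  Exemption: 20% × (CHF 722,000 − CHF 335,000) = CHF 77,400 ≥ CHF 69,000, so the exemption is fully phased out
  Base: CHF 722,000 − CHF 0 = CHF 722,000
  CHF 722,000 × 16% = CHF 115,520

Mainline income levy:
  CHF 87,000 × 12% = CHF 10,440
  CHF 322,500 × 22% = CHF 70,950
  → CHF 81,390
  Less energy credit CHF 32,000 → CHF 49,390

CHF 115,520 > CHF 49,390, so the book-profits minimum tax is the binding amount.

CHF 115,520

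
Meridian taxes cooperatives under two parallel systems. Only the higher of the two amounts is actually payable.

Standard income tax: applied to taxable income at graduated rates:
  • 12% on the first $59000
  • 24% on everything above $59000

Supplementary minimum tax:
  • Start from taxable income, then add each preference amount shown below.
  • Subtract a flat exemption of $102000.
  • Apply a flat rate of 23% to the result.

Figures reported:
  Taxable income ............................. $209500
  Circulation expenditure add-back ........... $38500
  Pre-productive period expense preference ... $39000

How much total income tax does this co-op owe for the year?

$43200

Supplementary minimum tax:
  Adjusted income: $209500 + $38500 + $39000 = $287000
  Less exemption $102000 → base $185000
  $185000 × 23% = $42550

Standard income tax:
  $59000 × 12% = $7080
  $150500 × 24% = $36120
  → $43200

$43200 > $42550, so the standard income tax governs.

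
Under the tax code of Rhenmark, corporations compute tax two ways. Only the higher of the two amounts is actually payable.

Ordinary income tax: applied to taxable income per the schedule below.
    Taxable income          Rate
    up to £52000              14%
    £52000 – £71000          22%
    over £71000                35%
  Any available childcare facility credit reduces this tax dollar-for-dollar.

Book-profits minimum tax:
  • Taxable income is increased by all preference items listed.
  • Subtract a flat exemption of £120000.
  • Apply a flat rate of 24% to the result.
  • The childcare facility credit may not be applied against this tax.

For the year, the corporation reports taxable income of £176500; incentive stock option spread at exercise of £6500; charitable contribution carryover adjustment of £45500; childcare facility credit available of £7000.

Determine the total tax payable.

£41385

Ordinary income tax:
  £52000 × 14% = £7280
  £19000 × 22% = £4180
  £105500 × 35% = £36925
  → £48385
  Less childcare facility credit £7000 → £41385

Book-profits minimum tax:
  Adjusted income: £176500 + £6500 + £45500 = £228500
  Less exemption £120000 → base £108500
  £108500 × 24% = £26040

£41385 > £26040, so the ordinary income tax governs.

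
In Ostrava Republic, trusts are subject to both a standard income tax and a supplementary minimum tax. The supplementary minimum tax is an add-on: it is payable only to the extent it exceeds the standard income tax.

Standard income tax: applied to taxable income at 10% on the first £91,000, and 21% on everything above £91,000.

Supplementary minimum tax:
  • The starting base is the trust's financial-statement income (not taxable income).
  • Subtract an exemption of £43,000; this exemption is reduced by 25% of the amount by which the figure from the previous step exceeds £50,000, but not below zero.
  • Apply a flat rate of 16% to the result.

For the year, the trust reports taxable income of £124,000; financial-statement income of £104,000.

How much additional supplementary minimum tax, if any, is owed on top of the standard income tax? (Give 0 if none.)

£0

Supplementary minimum tax:
  Base (financial-statement income): £104,000
  Exemption: £43,000 − 25% × (£104,000 − £50,000) = £43,000 − £13,500 = £29,500
  Base: £104,000 − £29,500 = £74,500
  £74,500 × 16% = £11,920

Standard income tax:
  £91,000 × 10% = £9,100
  £33,000 × 21% = £6,930
  → £16,030

£11,920 ≤ £16,030, so no add-on is due.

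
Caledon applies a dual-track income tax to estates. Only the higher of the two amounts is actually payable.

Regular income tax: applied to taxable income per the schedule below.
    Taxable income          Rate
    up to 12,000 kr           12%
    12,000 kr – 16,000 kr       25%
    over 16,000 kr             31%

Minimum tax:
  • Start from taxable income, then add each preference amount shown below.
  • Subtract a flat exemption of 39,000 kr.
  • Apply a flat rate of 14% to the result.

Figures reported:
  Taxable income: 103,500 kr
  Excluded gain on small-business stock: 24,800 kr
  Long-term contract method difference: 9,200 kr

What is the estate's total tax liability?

Regular income tax:
  12,000 kr × 12% = 1,440 kr
  4,000 kr × 25% = 1,000 kr
  87,500 kr × 31% = 27,125 kr
  → 29,565 kr

Minimum tax:
  Adjusted income: 103,500 kr + 24,800 kr + 9,200 kr = 137,500 kr
  Less exemption 39,000 kr → base 98,500 kr
  98,500 kr × 14% = 13,790 kr

29,565 kr > 13,790 kr, so the regular income tax governs.

29,565 kr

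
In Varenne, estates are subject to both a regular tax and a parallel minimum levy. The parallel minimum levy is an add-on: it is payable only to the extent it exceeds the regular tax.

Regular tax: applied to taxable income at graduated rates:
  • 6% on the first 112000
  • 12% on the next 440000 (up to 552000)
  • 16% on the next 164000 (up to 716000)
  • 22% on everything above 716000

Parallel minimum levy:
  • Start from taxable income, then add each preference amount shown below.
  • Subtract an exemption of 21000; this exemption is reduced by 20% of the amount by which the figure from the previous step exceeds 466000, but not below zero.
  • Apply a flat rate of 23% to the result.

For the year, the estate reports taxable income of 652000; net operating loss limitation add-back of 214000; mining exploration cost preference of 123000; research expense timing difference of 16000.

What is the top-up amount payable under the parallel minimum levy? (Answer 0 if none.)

155630

Regular tax:
  112000 × 6% = 6720
  440000 × 12% = 52800
  100000 × 16% = 16000
  → 75520

Parallel minimum levy:
  Adjusted income: 652000 + 214000 + 123000 + 16000 = 1005000
  Exemption: 20% × (1005000 − 466000) = 107800 ≥ 21000, so the exemption is fully phased out
  Base: 1005000 − 0 = 1005000
  1005000 × 23% = 231150

Excess of parallel minimum levy over regular tax: 231150 − 75520 = 155630.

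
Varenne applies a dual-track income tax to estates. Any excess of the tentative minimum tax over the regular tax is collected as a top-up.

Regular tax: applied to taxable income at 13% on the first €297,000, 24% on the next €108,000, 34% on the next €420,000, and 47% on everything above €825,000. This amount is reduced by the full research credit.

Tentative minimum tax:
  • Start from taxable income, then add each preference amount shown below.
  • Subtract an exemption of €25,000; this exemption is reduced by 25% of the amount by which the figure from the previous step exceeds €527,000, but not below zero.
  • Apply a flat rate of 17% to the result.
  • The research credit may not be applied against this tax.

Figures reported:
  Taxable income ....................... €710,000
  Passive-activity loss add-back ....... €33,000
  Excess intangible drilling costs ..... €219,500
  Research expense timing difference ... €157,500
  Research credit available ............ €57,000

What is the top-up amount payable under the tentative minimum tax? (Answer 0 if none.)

€79,170

Regular tax:
  €297,000 × 13% = €38,610
  €108,000 × 24% = €25,920
  €305,000 × 34% = €103,700
  → €168,230
  Less research credit €57,000 → €111,230

Tentative minimum tax:
  Adjusted income: €710,000 + €33,000 + €219,500 + €157,500 = €1,120,000
  Exemption: 25% × (€1,120,000 − €527,000) = €148,250 ≥ €25,000, so the exemption is fully phased out
  Base: €1,120,000 − €0 = €1,120,000
  €1,120,000 × 17% = €190,400

Excess of tentative minimum tax over regular tax: €190,400 − €111,230 = €79,170.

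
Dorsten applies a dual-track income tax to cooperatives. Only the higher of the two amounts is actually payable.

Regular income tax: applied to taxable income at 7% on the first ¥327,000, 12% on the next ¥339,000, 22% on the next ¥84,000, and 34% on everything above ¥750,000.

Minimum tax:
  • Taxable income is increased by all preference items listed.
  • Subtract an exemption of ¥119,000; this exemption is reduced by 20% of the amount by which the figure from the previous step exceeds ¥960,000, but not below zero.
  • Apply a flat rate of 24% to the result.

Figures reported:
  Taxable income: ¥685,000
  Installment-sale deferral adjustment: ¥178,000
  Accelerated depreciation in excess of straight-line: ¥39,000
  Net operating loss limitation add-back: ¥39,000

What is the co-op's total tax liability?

¥197,280

Minimum tax:
  Adjusted income: ¥685,000 + ¥178,000 + ¥39,000 + ¥39,000 = ¥941,000
  Exemption: ¥941,000 ≤ ¥960,000, so full ¥119,000 applies
  Base: ¥941,000 − ¥119,000 = ¥822,000
  ¥822,000 × 24% = ¥197,280

Regular income tax:
  ¥327,000 × 7% = ¥22,890
  ¥339,000 × 12% = ¥40,680
  ¥19,000 × 22% = ¥4,180
  → ¥67,750

¥197,280 > ¥67,750, so the minimum tax is the binding amount.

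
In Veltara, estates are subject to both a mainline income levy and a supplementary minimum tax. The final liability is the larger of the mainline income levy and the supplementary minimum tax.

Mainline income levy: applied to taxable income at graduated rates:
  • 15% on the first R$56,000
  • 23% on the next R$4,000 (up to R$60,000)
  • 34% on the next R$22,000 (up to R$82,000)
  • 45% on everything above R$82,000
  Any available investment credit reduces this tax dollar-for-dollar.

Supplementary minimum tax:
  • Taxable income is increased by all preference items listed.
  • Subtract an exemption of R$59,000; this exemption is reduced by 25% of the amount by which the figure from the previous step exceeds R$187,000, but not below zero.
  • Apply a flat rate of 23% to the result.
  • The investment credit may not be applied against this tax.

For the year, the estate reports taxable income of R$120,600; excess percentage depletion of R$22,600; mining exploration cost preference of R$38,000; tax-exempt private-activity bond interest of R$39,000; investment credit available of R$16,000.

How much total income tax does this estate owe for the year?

Supplementary minimum tax:
  Adjusted income: R$120,600 + R$22,600 + R$38,000 + R$39,000 = R$220,200
  Exemption: R$59,000 − 25% × (R$220,200 − R$187,000) = R$59,000 − R$8,300 = R$50,700
  Base: R$220,200 − R$50,700 = R$169,500
  R$169,500 × 23% = R$38,985

Mainline income levy:
  R$56,000 × 15% = R$8,400
  R$4,000 × 23% = R$920
  R$22,000 × 34% = R$7,480
  R$38,600 × 45% = R$17,370
  → R$34,170
  Less investment credit R$16,000 → R$18,170

R$38,985 > R$18,170, so the supplementary minimum tax is the binding amount.

R$38,985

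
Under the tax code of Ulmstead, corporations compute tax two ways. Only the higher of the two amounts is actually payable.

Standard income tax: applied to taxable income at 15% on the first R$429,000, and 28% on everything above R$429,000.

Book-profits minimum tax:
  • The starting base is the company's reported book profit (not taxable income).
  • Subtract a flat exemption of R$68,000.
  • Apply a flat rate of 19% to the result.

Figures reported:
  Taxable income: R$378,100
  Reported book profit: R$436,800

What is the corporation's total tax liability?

Standard income tax:
  R$378,100 × 15% = R$56,715

Book-profits minimum tax:
  Base (reported book profit): R$436,800
  Less exemption R$68,000 → base R$368,800
  R$368,800 × 19% = R$70,072

R$70,072 > R$56,715, so the book-profits minimum tax is the binding amount.

R$70,072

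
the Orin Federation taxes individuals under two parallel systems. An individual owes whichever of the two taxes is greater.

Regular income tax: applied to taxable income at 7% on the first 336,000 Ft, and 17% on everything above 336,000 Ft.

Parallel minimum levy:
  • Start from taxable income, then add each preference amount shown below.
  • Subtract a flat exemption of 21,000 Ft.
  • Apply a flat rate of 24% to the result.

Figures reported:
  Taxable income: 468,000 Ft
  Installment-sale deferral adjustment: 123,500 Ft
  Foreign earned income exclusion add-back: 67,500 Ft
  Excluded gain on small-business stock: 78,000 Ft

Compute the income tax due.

171,840 Ft

Parallel minimum levy:
  Adjusted income: 468,000 Ft + 123,500 Ft + 67,500 Ft + 78,000 Ft = 737,000 Ft
  Less exemption 21,000 Ft → base 716,000 Ft
  716,000 Ft × 24% = 171,840 Ft

Regular income tax:
  336,000 Ft × 7% = 23,520 Ft
  132,000 Ft × 17% = 22,440 Ft
  → 45,960 Ft

171,840 Ft > 45,960 Ft, so the parallel minimum levy is the binding amount.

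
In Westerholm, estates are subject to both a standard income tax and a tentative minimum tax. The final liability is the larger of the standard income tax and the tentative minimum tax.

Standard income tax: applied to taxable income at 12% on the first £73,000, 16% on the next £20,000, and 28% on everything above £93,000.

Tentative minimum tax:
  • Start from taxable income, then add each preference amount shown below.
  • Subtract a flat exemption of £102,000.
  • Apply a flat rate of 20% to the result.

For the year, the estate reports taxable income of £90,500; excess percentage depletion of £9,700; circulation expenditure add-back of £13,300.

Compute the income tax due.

Standard income tax:
  £73,000 × 12% = £8,760
  £17,500 × 16% = £2,800
  → £11,560

Tentative minimum tax:
  Adjusted income: £90,500 + £9,700 + £13,300 = £113,500
  Less exemption £102,000 → base £11,500
  £11,500 × 20% = £2,300

£11,560 > £2,300, so the standard income tax governs.

£11,560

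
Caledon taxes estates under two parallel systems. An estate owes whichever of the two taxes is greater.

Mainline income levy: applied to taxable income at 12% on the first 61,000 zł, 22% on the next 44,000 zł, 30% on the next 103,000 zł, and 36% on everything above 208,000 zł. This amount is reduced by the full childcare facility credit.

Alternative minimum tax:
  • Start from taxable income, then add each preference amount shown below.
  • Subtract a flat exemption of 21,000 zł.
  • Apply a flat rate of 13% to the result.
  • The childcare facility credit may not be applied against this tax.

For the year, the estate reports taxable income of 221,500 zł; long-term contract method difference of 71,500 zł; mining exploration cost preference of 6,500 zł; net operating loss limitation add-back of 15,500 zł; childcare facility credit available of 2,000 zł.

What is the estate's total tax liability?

50,760 zł

Mainline income levy:
  61,000 zł × 12% = 7,320 zł
  44,000 zł × 22% = 9,680 zł
  103,000 zł × 30% = 30,900 zł
  13,500 zł × 36% = 4,860 zł
  → 52,760 zł
  Less childcare facility credit 2,000 zł → 50,760 zł

Alternative minimum tax:
  Adjusted income: 221,500 zł + 71,500 zł + 6,500 zł + 15,500 zł = 315,000 zł
  Less exemption 21,000 zł → base 294,000 zł
  294,000 zł × 13% = 38,220 zł

50,760 zł > 38,220 zł, so the mainline income levy governs.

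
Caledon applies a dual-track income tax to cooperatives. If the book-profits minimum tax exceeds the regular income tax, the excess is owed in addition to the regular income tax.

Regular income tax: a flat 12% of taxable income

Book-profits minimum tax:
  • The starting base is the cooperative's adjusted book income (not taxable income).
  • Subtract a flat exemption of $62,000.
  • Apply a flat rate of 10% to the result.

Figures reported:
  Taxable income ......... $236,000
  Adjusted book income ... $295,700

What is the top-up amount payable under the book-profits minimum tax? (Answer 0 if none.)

Regular income tax:
  $236,000 × 12% = $28,320

Book-profits minimum tax:
  Base (adjusted book income): $295,700
  Less exemption $62,000 → base $233,700
  $233,700 × 10% = $23,370

$23,370 ≤ $28,320, so no add-on is due.

$0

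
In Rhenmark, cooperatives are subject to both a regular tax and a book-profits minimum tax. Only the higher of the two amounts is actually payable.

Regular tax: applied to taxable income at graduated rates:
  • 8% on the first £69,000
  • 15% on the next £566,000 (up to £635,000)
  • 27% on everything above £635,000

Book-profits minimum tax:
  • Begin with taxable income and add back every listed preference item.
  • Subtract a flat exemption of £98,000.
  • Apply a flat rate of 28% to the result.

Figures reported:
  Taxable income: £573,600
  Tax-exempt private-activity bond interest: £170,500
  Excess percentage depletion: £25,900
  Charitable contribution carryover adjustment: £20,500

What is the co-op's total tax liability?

£193,900

Regular tax:
  £69,000 × 8% = £5,520
  £504,600 × 15% = £75,690
  → £81,210

Book-profits minimum tax:
  Adjusted income: £573,600 + £170,500 + £25,900 + £20,500 = £790,500
  Less exemption £98,000 → base £692,500
  £692,500 × 28% = £193,900

£193,900 > £81,210, so the book-profits minimum tax is the binding amount.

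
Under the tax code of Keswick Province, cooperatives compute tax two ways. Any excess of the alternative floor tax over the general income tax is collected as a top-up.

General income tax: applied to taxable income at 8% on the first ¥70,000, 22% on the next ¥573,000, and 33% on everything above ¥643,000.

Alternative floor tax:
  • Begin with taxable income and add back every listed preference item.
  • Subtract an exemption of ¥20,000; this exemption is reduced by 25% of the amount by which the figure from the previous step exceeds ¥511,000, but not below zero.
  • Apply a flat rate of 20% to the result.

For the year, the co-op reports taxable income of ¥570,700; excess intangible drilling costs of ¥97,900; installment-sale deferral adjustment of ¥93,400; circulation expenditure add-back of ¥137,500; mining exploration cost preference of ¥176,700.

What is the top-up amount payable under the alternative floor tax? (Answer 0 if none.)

¥99,486

General income tax:
  ¥70,000 × 8% = ¥5,600
  ¥500,700 × 22% = ¥110,154
  → ¥115,754

Alternative floor tax:
  Adjusted income: ¥570,700 + ¥97,900 + ¥93,400 + ¥137,500 + ¥176,700 = ¥1,076,200
  Exemption: 25% × (¥1,076,200 − ¥511,000) = ¥141,300 ≥ ¥20,000, so the exemption is fully phased out
  Base: ¥1,076,200 − ¥0 = ¥1,076,200
  ¥1,076,200 × 20% = ¥215,240

Excess of alternative floor tax over general income tax: ¥215,240 − ¥115,754 = ¥99,486.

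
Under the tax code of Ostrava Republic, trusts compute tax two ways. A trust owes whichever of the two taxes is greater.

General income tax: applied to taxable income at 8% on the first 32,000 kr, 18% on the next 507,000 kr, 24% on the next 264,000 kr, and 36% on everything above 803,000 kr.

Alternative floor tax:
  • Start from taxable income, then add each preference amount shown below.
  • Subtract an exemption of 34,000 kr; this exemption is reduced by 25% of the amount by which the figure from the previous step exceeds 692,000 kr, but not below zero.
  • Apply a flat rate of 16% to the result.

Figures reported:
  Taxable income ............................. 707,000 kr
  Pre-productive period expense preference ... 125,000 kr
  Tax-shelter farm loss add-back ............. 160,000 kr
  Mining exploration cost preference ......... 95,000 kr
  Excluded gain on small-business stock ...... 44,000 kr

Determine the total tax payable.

Alternative floor tax:
  Adjusted income: 707,000 kr + 125,000 kr + 160,000 kr + 95,000 kr + 44,000 kr = 1,131,000 kr
  Exemption: 25% × (1,131,000 kr − 692,000 kr) = 109,750 kr ≥ 34,000 kr, so the exemption is fully phased out
  Base: 1,131,000 kr − 0 kr = 1,131,000 kr
  1,131,000 kr × 16% = 180,960 kr

General income tax:
  32,000 kr × 8% = 2,560 kr
  507,000 kr × 18% = 91,260 kr
  168,000 kr × 24% = 40,320 kr
  → 134,140 kr

180,960 kr > 134,140 kr, so the alternative floor tax is the binding amount.

180,960 kr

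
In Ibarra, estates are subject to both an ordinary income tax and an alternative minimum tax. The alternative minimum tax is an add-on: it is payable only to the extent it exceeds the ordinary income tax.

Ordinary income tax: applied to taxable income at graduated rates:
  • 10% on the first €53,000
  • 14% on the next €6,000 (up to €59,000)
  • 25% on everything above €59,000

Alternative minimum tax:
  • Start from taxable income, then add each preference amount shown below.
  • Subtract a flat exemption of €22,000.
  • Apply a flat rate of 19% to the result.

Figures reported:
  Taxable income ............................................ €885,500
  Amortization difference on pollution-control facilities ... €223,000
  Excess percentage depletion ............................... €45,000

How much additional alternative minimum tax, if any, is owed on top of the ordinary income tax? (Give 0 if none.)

Alternative minimum tax:
  Adjusted income: €885,500 + €223,000 + €45,000 = €1,153,500
  Less exemption €22,000 → base €1,131,500
  €1,131,500 × 19% = €214,985

Ordinary income tax:
  €53,000 × 10% = €5,300
  €6,000 × 14% = €840
  €826,500 × 25% = €206,625
  → €212,765

Excess of alternative minimum tax over ordinary income tax: €214,985 − €212,765 = €2,220.

€2,220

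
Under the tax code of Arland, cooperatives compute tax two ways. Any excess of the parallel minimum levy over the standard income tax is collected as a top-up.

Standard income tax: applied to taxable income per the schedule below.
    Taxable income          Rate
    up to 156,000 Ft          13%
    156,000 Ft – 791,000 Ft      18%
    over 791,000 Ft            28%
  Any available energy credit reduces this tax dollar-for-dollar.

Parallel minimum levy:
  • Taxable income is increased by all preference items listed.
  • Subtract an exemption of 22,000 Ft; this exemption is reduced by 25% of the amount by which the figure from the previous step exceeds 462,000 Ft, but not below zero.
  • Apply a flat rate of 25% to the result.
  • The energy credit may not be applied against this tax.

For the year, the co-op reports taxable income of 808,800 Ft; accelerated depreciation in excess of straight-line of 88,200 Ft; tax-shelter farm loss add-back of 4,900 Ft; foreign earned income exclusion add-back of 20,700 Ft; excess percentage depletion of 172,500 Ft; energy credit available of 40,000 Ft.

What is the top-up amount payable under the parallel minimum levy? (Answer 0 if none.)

Standard income tax:
  156,000 Ft × 13% = 20,280 Ft
  635,000 Ft × 18% = 114,300 Ft
  17,800 Ft × 28% = 4,984 Ft
  → 139,564 Ft
  Less energy credit 40,000 Ft → 99,564 Ft

Parallel minimum levy:
  Adjusted income: 808,800 Ft + 88,200 Ft + 4,900 Ft + 20,700 Ft + 172,500 Ft = 1,095,100 Ft
  Exemption: 25% × (1,095,100 Ft − 462,000 Ft) = 158,275 Ft ≥ 22,000 Ft, so the exemption is fully phased out
  Base: 1,095,100 Ft − 0 Ft = 1,095,100 Ft
  1,095,100 Ft × 25% = 273,775 Ft

Excess of parallel minimum levy over standard income tax: 273,775 Ft − 99,564 Ft = 174,211 Ft.

174,211 Ft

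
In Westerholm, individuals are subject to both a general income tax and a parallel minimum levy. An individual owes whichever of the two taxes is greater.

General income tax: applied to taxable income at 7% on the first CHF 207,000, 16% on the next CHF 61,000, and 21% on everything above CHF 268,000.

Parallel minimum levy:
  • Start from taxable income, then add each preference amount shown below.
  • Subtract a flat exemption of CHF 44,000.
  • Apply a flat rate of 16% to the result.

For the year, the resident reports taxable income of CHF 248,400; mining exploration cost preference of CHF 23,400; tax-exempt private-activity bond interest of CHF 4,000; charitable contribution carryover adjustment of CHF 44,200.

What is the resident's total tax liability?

CHF 44,160

General income tax:
  CHF 207,000 × 7% = CHF 14,490
  CHF 41,400 × 16% = CHF 6,624
  → CHF 21,114

Parallel minimum levy:
  Adjusted income: CHF 248,400 + CHF 23,400 + CHF 4,000 + CHF 44,200 = CHF 320,000
  Less exemption CHF 44,000 → base CHF 276,000
  CHF 276,000 × 16% = CHF 44,160

CHF 44,160 > CHF 21,114, so the parallel minimum levy is the binding amount.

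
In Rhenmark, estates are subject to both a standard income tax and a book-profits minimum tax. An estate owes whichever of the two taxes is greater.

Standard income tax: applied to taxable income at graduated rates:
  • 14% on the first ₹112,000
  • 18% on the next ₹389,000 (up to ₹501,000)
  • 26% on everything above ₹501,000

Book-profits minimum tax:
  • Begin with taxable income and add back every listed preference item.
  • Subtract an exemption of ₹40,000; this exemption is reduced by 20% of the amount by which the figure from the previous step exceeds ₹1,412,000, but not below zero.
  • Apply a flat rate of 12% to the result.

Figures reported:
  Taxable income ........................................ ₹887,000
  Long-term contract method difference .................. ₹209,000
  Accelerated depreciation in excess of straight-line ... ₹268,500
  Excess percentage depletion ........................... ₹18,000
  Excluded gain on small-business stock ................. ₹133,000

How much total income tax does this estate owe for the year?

₹186,060

Standard income tax:
  ₹112,000 × 14% = ₹15,680
  ₹389,000 × 18% = ₹70,020
  ₹386,000 × 26% = ₹100,360
  → ₹186,060

Book-profits minimum tax:
  Adjusted income: ₹887,000 + ₹209,000 + ₹268,500 + ₹18,000 + ₹133,000 = ₹1,515,500
  Exemption: ₹40,000 − 20% × (₹1,515,500 − ₹1,412,000) = ₹40,000 − ₹20,700 = ₹19,300
  Base: ₹1,515,500 − ₹19,300 = ₹1,496,200
  ₹1,496,200 × 12% = ₹179,544

₹186,060 > ₹179,544, so the standard income tax governs.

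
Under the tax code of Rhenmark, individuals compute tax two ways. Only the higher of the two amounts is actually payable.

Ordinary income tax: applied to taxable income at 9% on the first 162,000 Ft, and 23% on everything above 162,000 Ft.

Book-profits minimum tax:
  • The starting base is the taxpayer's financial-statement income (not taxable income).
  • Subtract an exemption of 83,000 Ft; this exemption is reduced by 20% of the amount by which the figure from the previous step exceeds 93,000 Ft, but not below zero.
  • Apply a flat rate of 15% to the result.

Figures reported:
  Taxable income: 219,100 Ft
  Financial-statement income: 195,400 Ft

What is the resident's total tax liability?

Ordinary income tax:
  162,000 Ft × 9% = 14,580 Ft
  57,100 Ft × 23% = 13,133 Ft
  → 27,713 Ft

Book-profits minimum tax:
  Base (financial-statement income): 195,400 Ft
  Exemption: 83,000 Ft − 20% × (195,400 Ft − 93,000 Ft) = 83,000 Ft − 20,480 Ft = 62,520 Ft
  Base: 195,400 Ft − 62,520 Ft = 132,880 Ft
  132,880 Ft × 15% = 19,932 Ft

27,713 Ft > 19,932 Ft, so the ordinary income tax governs.

27,713 Ft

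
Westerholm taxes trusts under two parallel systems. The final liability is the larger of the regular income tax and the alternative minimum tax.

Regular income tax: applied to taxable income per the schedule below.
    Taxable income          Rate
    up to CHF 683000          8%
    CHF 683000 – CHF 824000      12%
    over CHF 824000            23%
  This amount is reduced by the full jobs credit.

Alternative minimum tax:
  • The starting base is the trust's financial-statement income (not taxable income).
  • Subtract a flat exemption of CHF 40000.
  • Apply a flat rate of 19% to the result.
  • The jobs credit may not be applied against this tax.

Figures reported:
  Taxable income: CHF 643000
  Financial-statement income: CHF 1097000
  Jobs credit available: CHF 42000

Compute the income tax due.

CHF 200830

Regular income tax:
  CHF 643000 × 8% = CHF 51440
  Less jobs credit CHF 42000 → CHF 9440

Alternative minimum tax:
  Base (financial-statement income): CHF 1097000
  Less exemption CHF 40000 → base CHF 1057000
  CHF 1057000 × 19% = CHF 200830

CHF 200830 > CHF 9440, so the alternative minimum tax is the binding amount.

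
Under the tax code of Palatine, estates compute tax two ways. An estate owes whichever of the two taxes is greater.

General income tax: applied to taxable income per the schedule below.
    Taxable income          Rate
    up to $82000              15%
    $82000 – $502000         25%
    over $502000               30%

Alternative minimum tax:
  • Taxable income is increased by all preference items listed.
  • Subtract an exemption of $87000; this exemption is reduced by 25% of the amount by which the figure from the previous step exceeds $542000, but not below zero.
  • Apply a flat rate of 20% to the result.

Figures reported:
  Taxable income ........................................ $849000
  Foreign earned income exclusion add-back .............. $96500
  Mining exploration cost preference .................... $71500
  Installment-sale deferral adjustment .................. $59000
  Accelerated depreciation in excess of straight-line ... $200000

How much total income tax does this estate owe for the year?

$255200

General income tax:
  $82000 × 15% = $12300
  $420000 × 25% = $105000
  $347000 × 30% = $104100
  → $221400

Alternative minimum tax:
  Adjusted income: $849000 + $96500 + $71500 + $59000 + $200000 = $1276000
  Exemption: 25% × ($1276000 − $542000) = $183500 ≥ $87000, so the exemption is fully phased out
  Base: $1276000 − $0 = $1276000
  $1276000 × 20% = $255200

$255200 > $221400, so the alternative minimum tax is the binding amount.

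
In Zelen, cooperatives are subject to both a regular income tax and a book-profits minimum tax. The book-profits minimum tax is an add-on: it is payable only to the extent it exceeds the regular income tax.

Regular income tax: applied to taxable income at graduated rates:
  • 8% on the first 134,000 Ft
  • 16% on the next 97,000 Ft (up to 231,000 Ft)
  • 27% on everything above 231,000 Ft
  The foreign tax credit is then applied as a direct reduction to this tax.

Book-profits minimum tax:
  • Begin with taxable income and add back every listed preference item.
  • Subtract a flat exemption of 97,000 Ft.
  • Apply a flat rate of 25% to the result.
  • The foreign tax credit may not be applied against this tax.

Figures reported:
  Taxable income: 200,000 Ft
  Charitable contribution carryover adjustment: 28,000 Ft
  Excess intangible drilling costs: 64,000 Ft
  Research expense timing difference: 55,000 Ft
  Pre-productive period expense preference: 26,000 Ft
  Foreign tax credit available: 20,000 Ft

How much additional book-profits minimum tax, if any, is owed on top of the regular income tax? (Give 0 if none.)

Book-profits minimum tax:
  Adjusted income: 200,000 Ft + 28,000 Ft + 64,000 Ft + 55,000 Ft + 26,000 Ft = 373,000 Ft
  Less exemption 97,000 Ft → base 276,000 Ft
  276,000 Ft × 25% = 69,000 Ft

Regular income tax:
  134,000 Ft × 8% = 10,720 Ft
  66,000 Ft × 16% = 10,560 Ft
  → 21,280 Ft
  Less foreign tax credit 20,000 Ft → 1,280 Ft

Excess of book-profits minimum tax over regular income tax: 69,000 Ft − 1,280 Ft = 67,720 Ft.

67,720 Ft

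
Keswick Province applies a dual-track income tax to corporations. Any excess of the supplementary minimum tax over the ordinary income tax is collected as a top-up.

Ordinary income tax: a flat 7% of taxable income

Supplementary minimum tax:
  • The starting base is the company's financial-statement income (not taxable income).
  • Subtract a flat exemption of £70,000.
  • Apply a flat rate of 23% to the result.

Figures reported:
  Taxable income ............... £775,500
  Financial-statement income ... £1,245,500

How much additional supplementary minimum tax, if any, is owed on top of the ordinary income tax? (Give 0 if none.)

Supplementary minimum tax:
  Base (financial-statement income): £1,245,500
  Less exemption £70,000 → base £1,175,500
  £1,175,500 × 23% = £270,365

Ordinary income tax:
  £775,500 × 7% = £54,285

Excess of supplementary minimum tax over ordinary income tax: £270,365 − £54,285 = £216,080.

£216,080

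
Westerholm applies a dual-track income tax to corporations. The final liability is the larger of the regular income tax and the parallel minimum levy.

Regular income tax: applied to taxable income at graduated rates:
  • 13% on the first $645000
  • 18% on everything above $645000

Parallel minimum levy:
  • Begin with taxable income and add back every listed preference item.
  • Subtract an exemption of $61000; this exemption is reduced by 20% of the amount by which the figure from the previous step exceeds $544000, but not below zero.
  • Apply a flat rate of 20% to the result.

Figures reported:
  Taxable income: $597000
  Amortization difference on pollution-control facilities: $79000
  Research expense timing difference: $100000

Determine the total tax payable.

$152280

Parallel minimum levy:
  Adjusted income: $597000 + $79000 + $100000 = $776000
  Exemption: $61000 − 20% × ($776000 − $544000) = $61000 − $46400 = $14600
  Base: $776000 − $14600 = $761400
  $761400 × 20% = $152280

Regular income tax:
  $597000 × 13% = $77610

$152280 > $77610, so the parallel minimum levy is the binding amount.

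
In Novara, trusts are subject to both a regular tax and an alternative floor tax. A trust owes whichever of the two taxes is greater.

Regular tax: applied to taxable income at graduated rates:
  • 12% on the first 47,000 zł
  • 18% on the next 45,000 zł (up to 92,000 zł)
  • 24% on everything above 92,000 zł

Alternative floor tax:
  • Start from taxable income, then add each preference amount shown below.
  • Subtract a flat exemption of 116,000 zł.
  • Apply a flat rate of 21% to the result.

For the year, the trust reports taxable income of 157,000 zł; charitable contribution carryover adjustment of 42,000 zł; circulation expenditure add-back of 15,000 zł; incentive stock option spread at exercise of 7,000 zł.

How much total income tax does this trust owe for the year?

Alternative floor tax:
  Adjusted income: 157,000 zł + 42,000 zł + 15,000 zł + 7,000 zł = 221,000 zł
  Less exemption 116,000 zł → base 105,000 zł
  105,000 zł × 21% = 22,050 zł

Regular tax:
  47,000 zł × 12% = 5,640 zł
  45,000 zł × 18% = 8,100 zł
  65,000 zł × 24% = 15,600 zł
  → 29,340 zł

29,340 zł > 22,050 zł, so the regular tax governs.

29,340 zł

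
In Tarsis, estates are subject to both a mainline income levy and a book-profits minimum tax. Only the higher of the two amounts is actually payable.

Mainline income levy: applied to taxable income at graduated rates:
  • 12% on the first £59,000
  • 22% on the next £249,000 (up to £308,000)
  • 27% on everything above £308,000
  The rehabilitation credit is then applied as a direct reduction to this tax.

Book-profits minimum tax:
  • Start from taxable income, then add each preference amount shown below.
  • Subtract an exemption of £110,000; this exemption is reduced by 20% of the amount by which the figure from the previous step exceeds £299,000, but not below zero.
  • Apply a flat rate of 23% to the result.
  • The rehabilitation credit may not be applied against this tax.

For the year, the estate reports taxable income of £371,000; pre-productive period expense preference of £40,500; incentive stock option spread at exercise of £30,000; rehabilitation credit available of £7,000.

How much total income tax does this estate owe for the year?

Book-profits minimum tax:
  Adjusted income: £371,000 + £40,500 + £30,000 = £441,500
  Exemption: £110,000 − 20% × (£441,500 − £299,000) = £110,000 − £28,500 = £81,500
  Base: £441,500 − £81,500 = £360,000
  £360,000 × 23% = £82,800

Mainline income levy:
  £59,000 × 12% = £7,080
  £249,000 × 22% = £54,780
  £63,000 × 27% = £17,010
  → £78,870
  Less rehabilitation credit £7,000 → £71,870

£82,800 > £71,870, so the book-profits minimum tax is the binding amount.

£82,800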